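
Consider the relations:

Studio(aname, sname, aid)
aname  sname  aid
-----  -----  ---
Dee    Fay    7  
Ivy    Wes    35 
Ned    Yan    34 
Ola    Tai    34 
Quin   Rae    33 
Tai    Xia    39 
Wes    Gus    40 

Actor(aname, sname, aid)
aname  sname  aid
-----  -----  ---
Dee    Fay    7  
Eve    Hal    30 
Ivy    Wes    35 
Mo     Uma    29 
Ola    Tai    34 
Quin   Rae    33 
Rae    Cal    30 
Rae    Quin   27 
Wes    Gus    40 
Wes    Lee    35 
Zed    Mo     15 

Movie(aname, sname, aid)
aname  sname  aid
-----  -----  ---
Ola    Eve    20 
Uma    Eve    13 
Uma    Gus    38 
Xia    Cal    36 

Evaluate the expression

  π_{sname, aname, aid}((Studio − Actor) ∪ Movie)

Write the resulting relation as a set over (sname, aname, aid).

{(Cal, Xia, 36), (Eve, Ola, 20), (Eve, Uma, 13), (Gus, Uma, 38), (Xia, Tai, 39), (Yan, Ned, 34)}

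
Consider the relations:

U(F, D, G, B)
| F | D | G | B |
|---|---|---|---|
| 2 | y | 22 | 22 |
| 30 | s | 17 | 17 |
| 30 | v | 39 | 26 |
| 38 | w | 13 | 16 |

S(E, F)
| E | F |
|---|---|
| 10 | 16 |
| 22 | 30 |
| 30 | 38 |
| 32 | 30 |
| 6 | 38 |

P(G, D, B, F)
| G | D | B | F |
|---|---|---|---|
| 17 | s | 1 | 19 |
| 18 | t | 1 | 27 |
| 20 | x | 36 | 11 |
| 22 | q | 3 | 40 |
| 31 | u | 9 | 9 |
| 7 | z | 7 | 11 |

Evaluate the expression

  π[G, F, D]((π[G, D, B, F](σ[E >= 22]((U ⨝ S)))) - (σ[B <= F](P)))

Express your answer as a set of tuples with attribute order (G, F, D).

{(13, 38, w), (17, 30, s), (39, 30, v)}

Natural join on F: {(30, s, 17, 17, 22), (30, s, 17, 17, 32), (30, v, 39, 26, 22), (30, v, 39, 26, 32), (38, w, 13, 16, 30), (38, w, 13, 16, 6)}
Apply σ_{E >= 22}; surviving tuples: {(30, s, 17, 17, 22), (30, s, 17, 17, 32), (30, v, 39, 26, 22), (30, v, 39, 26, 32), (38, w, 13, 16, 30)}
π[G, D, B, F]: project onto (G, D, B, F) (2 duplicate(s) eliminated) → {(13, w, 16, 38), (17, s, 17, 30), (39, v, 26, 30)}
Apply σ_{B <= F}; surviving tuples: {(17, s, 1, 19), (18, t, 1, 27), (22, q, 3, 40), (31, u, 9, 9), (7, z, 7, 11)}
Taking the difference: {(13, w, 16, 38), (17, s, 17, 30), (39, v, 26, 30)}
π[G, F, D]: project onto (G, F, D) → {(13, 38, w), (17, 30, s), (39, 30, v)}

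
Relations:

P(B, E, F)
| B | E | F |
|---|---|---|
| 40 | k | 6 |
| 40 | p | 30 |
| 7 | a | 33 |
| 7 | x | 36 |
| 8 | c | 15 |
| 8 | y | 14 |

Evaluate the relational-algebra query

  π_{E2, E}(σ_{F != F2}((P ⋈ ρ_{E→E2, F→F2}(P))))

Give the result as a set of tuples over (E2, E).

ρ[E→E2, F→F2]: schema becomes (B, E2, F2); tuples unchanged.
Natural join on B: {(40, k, 6, k, 6), (40, k, 6, p, 30), (40, p, 30, k, 6), (40, p, 30, p, 30), (7, a, 33, a, 33), (7, a, 33, x, 36), (7, x, 36, a, 33), (7, x, 36, x, 36), (8, c, 15, c, 15), (8, c, 15, y, 14), (8, y, 14, c, 15), (8, y, 14, y, 14)}
Selection F != F2: {(40, k, 6, p, 30), (40, p, 30, k, 6), (7, a, 33, x, 36), (7, x, 36, a, 33), (8, c, 15, y, 14), (8, y, 14, c, 15)}
Projecting to E2, E: {(a, x), (c, y), (k, p), (p, k), (x, a), (y, c)}

{(a, x), (c, y), (k, p), (p, k), (x, a), (y, c)}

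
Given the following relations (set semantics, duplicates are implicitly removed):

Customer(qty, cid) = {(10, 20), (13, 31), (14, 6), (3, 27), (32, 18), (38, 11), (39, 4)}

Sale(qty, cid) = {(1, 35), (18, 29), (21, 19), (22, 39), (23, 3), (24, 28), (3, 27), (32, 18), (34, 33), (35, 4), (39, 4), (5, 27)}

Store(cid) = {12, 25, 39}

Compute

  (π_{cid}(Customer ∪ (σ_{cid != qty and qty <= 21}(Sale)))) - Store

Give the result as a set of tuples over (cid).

Filtering on cid != qty and qty <= 21 leaves {(1, 35), (18, 29), (21, 19), (3, 27), (5, 27)}.
Taking the union: {(1, 35), (10, 20), (13, 31), (14, 6), (18, 29), (21, 19), (3, 27), (32, 18), (38, 11), (39, 4), (5, 27)}
π[cid]: project onto (cid) (1 duplicate(s) eliminated) → {11, 18, 19, 20, 27, 29, 31, 35, 4, 6}
Taking the difference: {11, 18, 19, 20, 27, 29, 31, 35, 4, 6}

{11, 18, 19, 20, 27, 29, 31, 35, 4, 6}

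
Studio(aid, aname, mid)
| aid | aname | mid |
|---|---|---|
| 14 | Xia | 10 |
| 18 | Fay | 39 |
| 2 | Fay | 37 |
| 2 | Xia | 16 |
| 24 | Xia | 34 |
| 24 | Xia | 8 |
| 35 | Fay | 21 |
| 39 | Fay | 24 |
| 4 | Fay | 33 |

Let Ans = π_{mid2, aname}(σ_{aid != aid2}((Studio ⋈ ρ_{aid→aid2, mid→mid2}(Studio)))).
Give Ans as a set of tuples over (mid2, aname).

{(10, Xia), (16, Xia), (21, Fay), (24, Fay), (33, Fay), (34, Xia), (37, Fay), (39, Fay), (8, Xia)}

ρ[aid→aid2, mid→mid2]: schema becomes (aid2, aname, mid2); tuples unchanged.
Joining Studio and ρ_{aid→aid2, mid→mid2}(Studio) on aname yields {(14, Xia, 10, 14, 10), (14, Xia, 10, 2, 16), (14, Xia, 10, 24, 34), (14, Xia, 10, 24, 8), (18, Fay, 39, 18, 39), (18, Fay, 39, 2, 37), (18, Fay, 39, 35, 21), (18, Fay, 39, 39, 24), (18, Fay, 39, 4, 33), (2, Fay, 37, 18, 39), (2, Fay, 37, 2, 37), (2, Fay, 37, 35, 21), (2, Fay, 37, 39, 24), (2, Fay, 37, 4, 33), (2, Xia, 16, 14, 10), (2, Xia, 16, 2, 16), (2, Xia, 16, 24, 34), (2, Xia, 16, 24, 8), (24, Xia, 34, 14, 10), (24, Xia, 34, 2, 16), (24, Xia, 34, 24, 34), (24, Xia, 34, 24, 8), (24, Xia, 8, 14, 10), (24, Xia, 8, 2, 16), (24, Xia, 8, 24, 34), (24, Xia, 8, 24, 8), (35, Fay, 21, 18, 39), (35, Fay, 21, 2, 37), (35, Fay, 21, 35, 21), (35, Fay, 21, 39, 24), (35, Fay, 21, 4, 33), (39, Fay, 24, 18, 39), (39, Fay, 24, 2, 37), (39, Fay, 24, 35, 21), (39, Fay, 24, 39, 24), (39, Fay, 24, 4, 33), (4, Fay, 33, 18, 39), (4, Fay, 33, 2, 37), (4, Fay, 33, 35, 21), (4, Fay, 33, 39, 24), (4, Fay, 33, 4, 33)}.
Filtering on aid != aid2 leaves {(14, Xia, 10, 2, 16), (14, Xia, 10, 24, 34), (14, Xia, 10, 24, 8), (18, Fay, 39, 2, 37), (18, Fay, 39, 35, 21), (18, Fay, 39, 39, 24), (18, Fay, 39, 4, 33), (2, Fay, 37, 18, 39), (2, Fay, 37, 35, 21), (2, Fay, 37, 39, 24), (2, Fay, 37, 4, 33), (2, Xia, 16, 14, 10), (2, Xia, 16, 24, 34), (2, Xia, 16, 24, 8), (24, Xia, 34, 14, 10), (24, Xia, 34, 2, 16), (24, Xia, 8, 14, 10), (24, Xia, 8, 2, 16), (35, Fay, 21, 18, 39), (35, Fay, 21, 2, 37), (35, Fay, 21, 39, 24), (35, Fay, 21, 4, 33), (39, Fay, 24, 18, 39), (39, Fay, 24, 2, 37), (39, Fay, 24, 35, 21), (39, Fay, 24, 4, 33), (4, Fay, 33, 18, 39), (4, Fay, 33, 2, 37), (4, Fay, 33, 35, 21), (4, Fay, 33, 39, 24)}.
π_{mid2, aname} gives {(10, Xia), (16, Xia), (21, Fay), (24, Fay), (33, Fay), (34, Xia), (37, Fay), (39, Fay), (8, Xia)} (21 duplicate(s) eliminated).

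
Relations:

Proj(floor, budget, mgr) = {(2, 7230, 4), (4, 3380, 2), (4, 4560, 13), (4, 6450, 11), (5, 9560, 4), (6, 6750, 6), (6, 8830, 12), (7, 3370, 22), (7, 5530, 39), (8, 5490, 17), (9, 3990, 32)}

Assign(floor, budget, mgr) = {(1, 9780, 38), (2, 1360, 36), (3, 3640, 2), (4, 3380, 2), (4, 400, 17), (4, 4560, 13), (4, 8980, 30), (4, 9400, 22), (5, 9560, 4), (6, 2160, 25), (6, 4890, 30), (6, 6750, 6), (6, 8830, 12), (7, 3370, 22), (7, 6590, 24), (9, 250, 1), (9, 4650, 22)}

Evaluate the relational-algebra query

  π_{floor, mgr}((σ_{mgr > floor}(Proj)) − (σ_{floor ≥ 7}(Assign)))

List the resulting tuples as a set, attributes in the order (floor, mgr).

Apply σ_{mgr > floor}; surviving tuples: {(2, 7230, 4), (4, 4560, 13), (4, 6450, 11), (6, 8830, 12), (7, 3370, 22), (7, 5530, 39), (8, 5490, 17), (9, 3990, 32)}
Apply σ_{floor ≥ 7}; surviving tuples: {(7, 3370, 22), (7, 6590, 24), (9, 250, 1), (9, 4650, 22)}
Taking the difference: {(2, 7230, 4), (4, 4560, 13), (4, 6450, 11), (6, 8830, 12), (7, 5530, 39), (8, 5490, 17), (9, 3990, 32)}
Projecting to floor, mgr: {(2, 4), (4, 11), (4, 13), (6, 12), (7, 39), (8, 17), (9, 32)}

{(2, 4), (4, 11), (4, 13), (6, 12), (7, 39), (8, 17), (9, 32)}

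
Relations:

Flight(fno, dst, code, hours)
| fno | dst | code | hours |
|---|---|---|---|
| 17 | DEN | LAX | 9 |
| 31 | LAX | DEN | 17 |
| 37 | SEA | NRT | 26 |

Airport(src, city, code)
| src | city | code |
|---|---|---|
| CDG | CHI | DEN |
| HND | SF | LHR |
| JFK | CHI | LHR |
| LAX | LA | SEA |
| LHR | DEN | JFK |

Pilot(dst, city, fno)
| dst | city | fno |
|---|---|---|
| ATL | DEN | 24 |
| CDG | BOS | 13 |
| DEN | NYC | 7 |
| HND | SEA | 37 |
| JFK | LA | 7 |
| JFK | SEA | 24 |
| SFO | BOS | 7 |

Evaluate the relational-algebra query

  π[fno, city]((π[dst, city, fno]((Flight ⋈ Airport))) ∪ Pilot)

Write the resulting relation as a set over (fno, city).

{(13, BOS), (24, DEN), (24, SEA), (31, CHI), (37, SEA), (7, BOS), (7, LA), (7, NYC)}

Natural join on code: {(31, LAX, DEN, 17, CDG, CHI)}
Projecting to dst, city, fno: {(LAX, CHI, 31)}
Taking the union: {(ATL, DEN, 24), (CDG, BOS, 13), (DEN, NYC, 7), (HND, SEA, 37), (JFK, LA, 7), (JFK, SEA, 24), (LAX, CHI, 31), (SFO, BOS, 7)}
Projecting to fno, city: {(13, BOS), (24, DEN), (24, SEA), (31, CHI), (37, SEA), (7, BOS), (7, LA), (7, NYC)}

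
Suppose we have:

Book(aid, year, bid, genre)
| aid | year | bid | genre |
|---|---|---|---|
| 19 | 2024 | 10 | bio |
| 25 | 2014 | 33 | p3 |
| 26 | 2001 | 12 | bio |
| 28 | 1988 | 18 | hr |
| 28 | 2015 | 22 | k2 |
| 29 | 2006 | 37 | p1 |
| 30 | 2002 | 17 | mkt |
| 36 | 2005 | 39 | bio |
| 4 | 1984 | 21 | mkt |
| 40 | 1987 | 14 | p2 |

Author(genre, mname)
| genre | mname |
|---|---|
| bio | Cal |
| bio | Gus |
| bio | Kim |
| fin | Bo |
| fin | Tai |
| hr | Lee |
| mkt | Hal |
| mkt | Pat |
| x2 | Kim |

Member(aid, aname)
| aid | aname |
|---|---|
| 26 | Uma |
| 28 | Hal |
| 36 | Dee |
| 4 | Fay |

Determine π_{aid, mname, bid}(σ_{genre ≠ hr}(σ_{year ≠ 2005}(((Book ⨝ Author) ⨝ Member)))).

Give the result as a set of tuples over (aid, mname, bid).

{(26, Cal, 12), (26, Gus, 12), (26, Kim, 12), (4, Hal, 21), (4, Pat, 21)}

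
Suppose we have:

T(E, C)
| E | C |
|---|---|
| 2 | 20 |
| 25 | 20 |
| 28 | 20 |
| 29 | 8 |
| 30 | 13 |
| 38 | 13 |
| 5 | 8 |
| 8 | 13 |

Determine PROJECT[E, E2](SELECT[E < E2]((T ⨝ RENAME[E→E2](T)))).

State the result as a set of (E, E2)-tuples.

{(2, 25), (2, 28), (25, 28), (30, 38), (5, 29), (8, 30), (8, 38)}

ρ[E→E2]: schema becomes (E2, C); tuples unchanged.
T ⋈ RENAME[E→E2](T) (natural join on C): {(2, 20, 2), (2, 20, 25), (2, 20, 28), (25, 20, 2), (25, 20, 25), (25, 20, 28), (28, 20, 2), (28, 20, 25), (28, 20, 28), (29, 8, 29), (29, 8, 5), (30, 13, 30), (30, 13, 38), (30, 13, 8), (38, 13, 30), (38, 13, 38), (38, 13, 8), (5, 8, 29), (5, 8, 5), (8, 13, 30), (8, 13, 38), (8, 13, 8)}
Filtering on E < E2 leaves {(2, 20, 25), (2, 20, 28), (25, 20, 28), (30, 13, 38), (5, 8, 29), (8, 13, 30), (8, 13, 38)}.
Projecting to E, E2: {(2, 25), (2, 28), (25, 28), (30, 38), (5, 29), (8, 30), (8, 38)}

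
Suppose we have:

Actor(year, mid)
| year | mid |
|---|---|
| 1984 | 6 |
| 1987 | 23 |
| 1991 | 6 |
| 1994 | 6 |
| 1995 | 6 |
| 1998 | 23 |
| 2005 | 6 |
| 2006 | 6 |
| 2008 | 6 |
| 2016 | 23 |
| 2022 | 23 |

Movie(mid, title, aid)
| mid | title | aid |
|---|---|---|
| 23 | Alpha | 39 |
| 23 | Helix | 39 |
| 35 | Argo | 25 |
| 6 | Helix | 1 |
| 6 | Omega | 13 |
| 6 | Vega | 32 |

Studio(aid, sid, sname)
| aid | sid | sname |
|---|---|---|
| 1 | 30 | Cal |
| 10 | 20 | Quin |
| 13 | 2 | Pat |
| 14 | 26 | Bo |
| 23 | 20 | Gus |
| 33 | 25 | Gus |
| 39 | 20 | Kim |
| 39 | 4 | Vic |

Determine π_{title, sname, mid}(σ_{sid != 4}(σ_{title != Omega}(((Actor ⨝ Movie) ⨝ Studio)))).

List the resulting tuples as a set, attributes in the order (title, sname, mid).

{(Alpha, Kim, 23), (Helix, Cal, 6), (Helix, Kim, 23)}

Natural join on mid: {(1984, 6, Helix, 1), (1984, 6, Omega, 13), (1984, 6, Vega, 32), (1987, 23, Alpha, 39), (1987, 23, Helix, 39), (1991, 6, Helix, 1), (1991, 6, Omega, 13), (1991, 6, Vega, 32), (1994, 6, Helix, 1), (1994, 6, Omega, 13), (1994, 6, Vega, 32), (1995, 6, Helix, 1), (1995, 6, Omega, 13), (1995, 6, Vega, 32), (1998, 23, Alpha, 39), (1998, 23, Helix, 39), (2005, 6, Helix, 1), (2005, 6, Omega, 13), (2005, 6, Vega, 32), (2006, 6, Helix, 1), (2006, 6, Omega, 13), (2006, 6, Vega, 32), (2008, 6, Helix, 1), (2008, 6, Omega, 13), (2008, 6, Vega, 32), (2016, 23, Alpha, 39), (2016, 23, Helix, 39), (2022, 23, Alpha, 39), (2022, 23, Helix, 39)}
Natural join on aid: {(1984, 6, Helix, 1, 30, Cal), (1984, 6, Omega, 13, 2, Pat), (1987, 23, Alpha, 39, 20, Kim), (1987, 23, Alpha, 39, 4, Vic), (1987, 23, Helix, 39, 20, Kim), (1987, 23, Helix, 39, 4, Vic), (1991, 6, Helix, 1, 30, Cal), (1991, 6, Omega, 13, 2, Pat), (1994, 6, Helix, 1, 30, Cal), (1994, 6, Omega, 13, 2, Pat), (1995, 6, Helix, 1, 30, Cal), (1995, 6, Omega, 13, 2, Pat), (1998, 23, Alpha, 39, 20, Kim), (1998, 23, Alpha, 39, 4, Vic), (1998, 23, Helix, 39, 20, Kim), (1998, 23, Helix, 39, 4, Vic), (2005, 6, Helix, 1, 30, Cal), (2005, 6, Omega, 13, 2, Pat), (2006, 6, Helix, 1, 30, Cal), (2006, 6, Omega, 13, 2, Pat), (2008, 6, Helix, 1, 30, Cal), (2008, 6, Omega, 13, 2, Pat), (2016, 23, Alpha, 39, 20, Kim), (2016, 23, Alpha, 39, 4, Vic), (2016, 23, Helix, 39, 20, Kim), (2016, 23, Helix, 39, 4, Vic), (2022, 23, Alpha, 39, 20, Kim), (2022, 23, Alpha, 39, 4, Vic), (2022, 23, Helix, 39, 20, Kim), (2022, 23, Helix, 39, 4, Vic)}
Apply σ_{title != Omega}; surviving tuples: {(1984, 6, Helix, 1, 30, Cal), (1987, 23, Alpha, 39, 20, Kim), (1987, 23, Alpha, 39, 4, Vic), (1987, 23, Helix, 39, 20, Kim), (1987, 23, Helix, 39, 4, Vic), (1991, 6, Helix, 1, 30, Cal), (1994, 6, Helix, 1, 30, Cal), (1995, 6, Helix, 1, 30, Cal), (1998, 23, Alpha, 39, 20, Kim), (1998, 23, Alpha, 39, 4, Vic), (1998, 23, Helix, 39, 20, Kim), (1998, 23, Helix, 39, 4, Vic), (2005, 6, Helix, 1, 30, Cal), (2006, 6, Helix, 1, 30, Cal), (2008, 6, Helix, 1, 30, Cal), (2016, 23, Alpha, 39, 20, Kim), (2016, 23, Alpha, 39, 4, Vic), (2016, 23, Helix, 39, 20, Kim), (2016, 23, Helix, 39, 4, Vic), (2022, 23, Alpha, 39, 20, Kim), (2022, 23, Alpha, 39, 4, Vic), (2022, 23, Helix, 39, 20, Kim), (2022, 23, Helix, 39, 4, Vic)}
Apply σ_{sid != 4}; surviving tuples: {(1984, 6, Helix, 1, 30, Cal), (1987, 23, Alpha, 39, 20, Kim), (1987, 23, Helix, 39, 20, Kim), (1991, 6, Helix, 1, 30, Cal), (1994, 6, Helix, 1, 30, Cal), (1995, 6, Helix, 1, 30, Cal), (1998, 23, Alpha, 39, 20, Kim), (1998, 23, Helix, 39, 20, Kim), (2005, 6, Helix, 1, 30, Cal), (2006, 6, Helix, 1, 30, Cal), (2008, 6, Helix, 1, 30, Cal), (2016, 23, Alpha, 39, 20, Kim), (2016, 23, Helix, 39, 20, Kim), (2022, 23, Alpha, 39, 20, Kim), (2022, 23, Helix, 39, 20, Kim)}
π[title, sname, mid]: project onto (title, sname, mid) (12 duplicate(s) eliminated) → {(Alpha, Kim, 23), (Helix, Cal, 6), (Helix, Kim, 23)}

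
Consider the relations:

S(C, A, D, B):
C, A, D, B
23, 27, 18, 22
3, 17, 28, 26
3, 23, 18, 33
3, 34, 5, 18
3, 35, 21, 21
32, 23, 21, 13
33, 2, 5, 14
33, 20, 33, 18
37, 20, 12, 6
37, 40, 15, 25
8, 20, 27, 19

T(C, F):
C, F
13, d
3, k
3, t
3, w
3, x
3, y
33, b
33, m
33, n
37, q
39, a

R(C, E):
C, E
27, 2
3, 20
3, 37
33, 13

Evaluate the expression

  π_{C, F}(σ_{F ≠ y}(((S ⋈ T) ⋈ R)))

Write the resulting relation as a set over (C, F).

Natural join on C: {(3, 17, 28, 26, k), (3, 17, 28, 26, t), (3, 17, 28, 26, w), (3, 17, 28, 26, x), (3, 17, 28, 26, y), (3, 23, 18, 33, k), (3, 23, 18, 33, t), (3, 23, 18, 33, w), (3, 23, 18, 33, x), (3, 23, 18, 33, y), (3, 34, 5, 18, k), (3, 34, 5, 18, t), (3, 34, 5, 18, w), (3, 34, 5, 18, x), (3, 34, 5, 18, y), (3, 35, 21, 21, k), (3, 35, 21, 21, t), (3, 35, 21, 21, w), (3, 35, 21, 21, x), (3, 35, 21, 21, y), (33, 2, 5, 14, b), (33, 2, 5, 14, m), (33, 2, 5, 14, n), (33, 20, 33, 18, b), (33, 20, 33, 18, m), (33, 20, 33, 18, n), (37, 20, 12, 6, q), (37, 40, 15, 25, q)}
Natural join on C: {(3, 17, 28, 26, k, 20), (3, 17, 28, 26, k, 37), (3, 17, 28, 26, t, 20), (3, 17, 28, 26, t, 37), (3, 17, 28, 26, w, 20), (3, 17, 28, 26, w, 37), (3, 17, 28, 26, x, 20), (3, 17, 28, 26, x, 37), (3, 17, 28, 26, y, 20), (3, 17, 28, 26, y, 37), (3, 23, 18, 33, k, 20), (3, 23, 18, 33, k, 37), (3, 23, 18, 33, t, 20), (3, 23, 18, 33, t, 37), (3, 23, 18, 33, w, 20), (3, 23, 18, 33, w, 37), (3, 23, 18, 33, x, 20), (3, 23, 18, 33, x, 37), (3, 23, 18, 33, y, 20), (3, 23, 18, 33, y, 37), (3, 34, 5, 18, k, 20), (3, 34, 5, 18, k, 37), (3, 34, 5, 18, t, 20), (3, 34, 5, 18, t, 37), (3, 34, 5, 18, w, 20), (3, 34, 5, 18, w, 37), (3, 34, 5, 18, x, 20), (3, 34, 5, 18, x, 37), (3, 34, 5, 18, y, 20), (3, 34, 5, 18, y, 37), (3, 35, 21, 21, k, 20), (3, 35, 21, 21, k, 37), (3, 35, 21, 21, t, 20), (3, 35, 21, 21, t, 37), (3, 35, 21, 21, w, 20), (3, 35, 21, 21, w, 37), (3, 35, 21, 21, x, 20), (3, 35, 21, 21, x, 37), (3, 35, 21, 21, y, 20), (3, 35, 21, 21, y, 37), (33, 2, 5, 14, b, 13), (33, 2, 5, 14, m, 13), (33, 2, 5, 14, n, 13), (33, 20, 33, 18, b, 13), (33, 20, 33, 18, m, 13), (33, 20, 33, 18, n, 13)}
Apply σ_{F ≠ y}; surviving tuples: {(3, 17, 28, 26, k, 20), (3, 17, 28, 26, k, 37), (3, 17, 28, 26, t, 20), (3, 17, 28, 26, t, 37), (3, 17, 28, 26, w, 20), (3, 17, 28, 26, w, 37), (3, 17, 28, 26, x, 20), (3, 17, 28, 26, x, 37), (3, 23, 18, 33, k, 20), (3, 23, 18, 33, k, 37), (3, 23, 18, 33, t, 20), (3, 23, 18, 33, t, 37), (3, 23, 18, 33, w, 20), (3, 23, 18, 33, w, 37), (3, 23, 18, 33, x, 20), (3, 23, 18, 33, x, 37), (3, 34, 5, 18, k, 20), (3, 34, 5, 18, k, 37), (3, 34, 5, 18, t, 20), (3, 34, 5, 18, t, 37), (3, 34, 5, 18, w, 20), (3, 34, 5, 18, w, 37), (3, 34, 5, 18, x, 20), (3, 34, 5, 18, x, 37), (3, 35, 21, 21, k, 20), (3, 35, 21, 21, k, 37), (3, 35, 21, 21, t, 20), (3, 35, 21, 21, t, 37), (3, 35, 21, 21, w, 20), (3, 35, 21, 21, w, 37), (3, 35, 21, 21, x, 20), (3, 35, 21, 21, x, 37), (33, 2, 5, 14, b, 13), (33, 2, 5, 14, m, 13), (33, 2, 5, 14, n, 13), (33, 20, 33, 18, b, 13), (33, 20, 33, 18, m, 13), (33, 20, 33, 18, n, 13)}
π_{C, F} gives {(3, k), (3, t), (3, w), (3, x), (33, b), (33, m), (33, n)} (31 duplicate(s) eliminated).

{(3, k), (3, t), (3, w), (3, x), (33, b), (33, m), (33, n)}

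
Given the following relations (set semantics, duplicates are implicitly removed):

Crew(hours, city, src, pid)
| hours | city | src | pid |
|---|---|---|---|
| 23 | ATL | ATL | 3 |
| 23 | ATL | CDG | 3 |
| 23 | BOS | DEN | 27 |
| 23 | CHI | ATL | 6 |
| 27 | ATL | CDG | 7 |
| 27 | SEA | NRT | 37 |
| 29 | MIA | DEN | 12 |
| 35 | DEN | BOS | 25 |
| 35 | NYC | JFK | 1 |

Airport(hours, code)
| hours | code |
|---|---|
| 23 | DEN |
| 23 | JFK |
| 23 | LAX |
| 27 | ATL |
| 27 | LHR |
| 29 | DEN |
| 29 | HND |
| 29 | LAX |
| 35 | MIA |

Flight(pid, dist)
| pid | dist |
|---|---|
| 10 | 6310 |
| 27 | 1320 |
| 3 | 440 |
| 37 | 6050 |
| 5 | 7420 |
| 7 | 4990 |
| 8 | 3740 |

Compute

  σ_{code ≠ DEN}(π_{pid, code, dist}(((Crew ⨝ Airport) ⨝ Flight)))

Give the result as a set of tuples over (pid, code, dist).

{(27, JFK, 1320), (27, LAX, 1320), (3, JFK, 440), (3, LAX, 440), (37, ATL, 6050), (37, LHR, 6050), (7, ATL, 4990), (7, LHR, 4990)}

Natural join on hours: {(23, ATL, ATL, 3, DEN), (23, ATL, ATL, 3, JFK), (23, ATL, ATL, 3, LAX), (23, ATL, CDG, 3, DEN), (23, ATL, CDG, 3, JFK), (23, ATL, CDG, 3, LAX), (23, BOS, DEN, 27, DEN), (23, BOS, DEN, 27, JFK), (23, BOS, DEN, 27, LAX), (23, CHI, ATL, 6, DEN), (23, CHI, ATL, 6, JFK), (23, CHI, ATL, 6, LAX), (27, ATL, CDG, 7, ATL), (27, ATL, CDG, 7, LHR), (27, SEA, NRT, 37, ATL), (27, SEA, NRT, 37, LHR), (29, MIA, DEN, 12, DEN), (29, MIA, DEN, 12, HND), (29, MIA, DEN, 12, LAX), (35, DEN, BOS, 25, MIA), (35, NYC, JFK, 1, MIA)}
Natural join on pid: {(23, ATL, ATL, 3, DEN, 440), (23, ATL, ATL, 3, JFK, 440), (23, ATL, ATL, 3, LAX, 440), (23, ATL, CDG, 3, DEN, 440), (23, ATL, CDG, 3, JFK, 440), (23, ATL, CDG, 3, LAX, 440), (23, BOS, DEN, 27, DEN, 1320), (23, BOS, DEN, 27, JFK, 1320), (23, BOS, DEN, 27, LAX, 1320), (27, ATL, CDG, 7, ATL, 4990), (27, ATL, CDG, 7, LHR, 4990), (27, SEA, NRT, 37, ATL, 6050), (27, SEA, NRT, 37, LHR, 6050)}
π[pid, code, dist]: project onto (pid, code, dist) (3 duplicate(s) eliminated) → {(27, DEN, 1320), (27, JFK, 1320), (27, LAX, 1320), (3, DEN, 440), (3, JFK, 440), (3, LAX, 440), (37, ATL, 6050), (37, LHR, 6050), (7, ATL, 4990), (7, LHR, 4990)}
Filtering on code ≠ DEN leaves {(27, JFK, 1320), (27, LAX, 1320), (3, JFK, 440), (3, LAX, 440), (37, ATL, 6050), (37, LHR, 6050), (7, ATL, 4990), (7, LHR, 4990)}.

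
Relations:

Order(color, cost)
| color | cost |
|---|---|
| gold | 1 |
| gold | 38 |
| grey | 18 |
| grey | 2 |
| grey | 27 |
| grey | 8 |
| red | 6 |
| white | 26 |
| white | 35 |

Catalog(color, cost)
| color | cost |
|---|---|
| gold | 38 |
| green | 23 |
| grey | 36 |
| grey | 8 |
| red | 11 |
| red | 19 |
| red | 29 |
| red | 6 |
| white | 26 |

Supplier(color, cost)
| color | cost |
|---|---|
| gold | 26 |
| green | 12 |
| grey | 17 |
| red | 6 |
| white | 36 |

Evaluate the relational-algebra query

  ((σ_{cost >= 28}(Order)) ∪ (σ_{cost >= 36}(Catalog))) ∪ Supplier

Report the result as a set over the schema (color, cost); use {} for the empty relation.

{(gold, 26), (gold, 38), (green, 12), (grey, 17), (grey, 36), (red, 6), (white, 35), (white, 36)}

σ[cost >= 28]: keep tuples satisfying cost >= 28 → {(gold, 38), (white, 35)}
σ[cost >= 36]: keep tuples satisfying cost >= 36 → {(gold, 38), (grey, 36)}
Set union of the two operands is {(gold, 38), (grey, 36), (white, 35)}.
Set union of the two operands is {(gold, 26), (gold, 38), (green, 12), (grey, 17), (grey, 36), (red, 6), (white, 35), (white, 36)}.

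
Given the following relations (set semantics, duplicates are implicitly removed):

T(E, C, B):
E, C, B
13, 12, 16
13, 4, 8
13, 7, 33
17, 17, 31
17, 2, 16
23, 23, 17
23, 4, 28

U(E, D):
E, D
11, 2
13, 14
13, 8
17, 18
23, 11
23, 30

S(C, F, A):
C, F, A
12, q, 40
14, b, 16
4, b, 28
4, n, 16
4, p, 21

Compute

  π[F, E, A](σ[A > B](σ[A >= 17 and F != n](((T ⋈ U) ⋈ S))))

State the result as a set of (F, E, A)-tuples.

{(b, 13, 28), (p, 13, 21), (q, 13, 40)}

T ⋈ U (natural join on E): {(13, 12, 16, 14), (13, 12, 16, 8), (13, 4, 8, 14), (13, 4, 8, 8), (13, 7, 33, 14), (13, 7, 33, 8), (17, 17, 31, 18), (17, 2, 16, 18), (23, 23, 17, 11), (23, 23, 17, 30), (23, 4, 28, 11), (23, 4, 28, 30)}
(T ⋈ U) ⋈ S (natural join on C): {(13, 12, 16, 14, q, 40), (13, 12, 16, 8, q, 40), (13, 4, 8, 14, b, 28), (13, 4, 8, 14, n, 16), (13, 4, 8, 14, p, 21), (13, 4, 8, 8, b, 28), (13, 4, 8, 8, n, 16), (13, 4, 8, 8, p, 21), (23, 4, 28, 11, b, 28), (23, 4, 28, 11, n, 16), (23, 4, 28, 11, p, 21), (23, 4, 28, 30, b, 28), (23, 4, 28, 30, n, 16), (23, 4, 28, 30, p, 21)}
Selection A >= 17 and F != n: {(13, 12, 16, 14, q, 40), (13, 12, 16, 8, q, 40), (13, 4, 8, 14, b, 28), (13, 4, 8, 14, p, 21), (13, 4, 8, 8, b, 28), (13, 4, 8, 8, p, 21), (23, 4, 28, 11, b, 28), (23, 4, 28, 11, p, 21), (23, 4, 28, 30, b, 28), (23, 4, 28, 30, p, 21)}
Selection A > B: {(13, 12, 16, 14, q, 40), (13, 12, 16, 8, q, 40), (13, 4, 8, 14, b, 28), (13, 4, 8, 14, p, 21), (13, 4, 8, 8, b, 28), (13, 4, 8, 8, p, 21)}
Projecting to F, E, A (3 duplicate(s) eliminated): {(b, 13, 28), (p, 13, 21), (q, 13, 40)}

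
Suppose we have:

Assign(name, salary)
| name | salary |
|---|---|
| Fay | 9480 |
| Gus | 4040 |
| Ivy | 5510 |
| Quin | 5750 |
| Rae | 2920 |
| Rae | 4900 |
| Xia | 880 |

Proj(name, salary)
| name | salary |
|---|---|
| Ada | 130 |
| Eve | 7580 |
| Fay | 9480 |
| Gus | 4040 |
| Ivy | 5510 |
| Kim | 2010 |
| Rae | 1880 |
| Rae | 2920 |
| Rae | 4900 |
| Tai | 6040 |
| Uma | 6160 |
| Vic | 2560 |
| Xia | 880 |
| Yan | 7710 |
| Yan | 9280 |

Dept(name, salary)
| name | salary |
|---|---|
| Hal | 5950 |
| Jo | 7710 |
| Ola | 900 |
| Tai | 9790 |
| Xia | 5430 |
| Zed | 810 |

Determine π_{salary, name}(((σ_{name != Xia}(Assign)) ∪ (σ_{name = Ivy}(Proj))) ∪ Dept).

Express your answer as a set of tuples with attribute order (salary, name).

{(2920, Rae), (4040, Gus), (4900, Rae), (5430, Xia), (5510, Ivy), (5750, Quin), (5950, Hal), (7710, Jo), (810, Zed), (900, Ola), (9480, Fay), (9790, Tai)}

Selection name != Xia: {(Fay, 9480), (Gus, 4040), (Ivy, 5510), (Quin, 5750), (Rae, 2920), (Rae, 4900)}
Selection name = Ivy: {(Ivy, 5510)}
Set union of the two operands is {(Fay, 9480), (Gus, 4040), (Ivy, 5510), (Quin, 5750), (Rae, 2920), (Rae, 4900)}.
Set union of the two operands is {(Fay, 9480), (Gus, 4040), (Hal, 5950), (Ivy, 5510), (Jo, 7710), (Ola, 900), (Quin, 5750), (Rae, 2920), (Rae, 4900), (Tai, 9790), (Xia, 5430), (Zed, 810)}.
π_{salary, name} gives {(2920, Rae), (4040, Gus), (4900, Rae), (5430, Xia), (5510, Ivy), (5750, Quin), (5950, Hal), (7710, Jo), (810, Zed), (900, Ola), (9480, Fay), (9790, Tai)}.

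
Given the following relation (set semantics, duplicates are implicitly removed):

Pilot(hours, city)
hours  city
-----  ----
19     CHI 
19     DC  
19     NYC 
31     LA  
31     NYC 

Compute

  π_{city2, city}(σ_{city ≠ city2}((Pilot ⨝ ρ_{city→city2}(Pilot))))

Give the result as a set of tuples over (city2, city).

ρ[city→city2]: schema becomes (hours, city2); tuples unchanged.
Natural join on hours: {(19, CHI, CHI), (19, CHI, DC), (19, CHI, NYC), (19, DC, CHI), (19, DC, DC), (19, DC, NYC), (19, NYC, CHI), (19, NYC, DC), (19, NYC, NYC), (31, LA, LA), (31, LA, NYC), (31, NYC, LA), (31, NYC, NYC)}
σ[city ≠ city2]: keep tuples satisfying city ≠ city2 → {(19, CHI, DC), (19, CHI, NYC), (19, DC, CHI), (19, DC, NYC), (19, NYC, CHI), (19, NYC, DC), (31, LA, NYC), (31, NYC, LA)}
Projecting to city2, city: {(CHI, DC), (CHI, NYC), (DC, CHI), (DC, NYC), (LA, NYC), (NYC, CHI), (NYC, DC), (NYC, LA)}

{(CHI, DC), (CHI, NYC), (DC, CHI), (DC, NYC), (LA, NYC), (NYC, CHI), (NYC, DC), (NYC, LA)}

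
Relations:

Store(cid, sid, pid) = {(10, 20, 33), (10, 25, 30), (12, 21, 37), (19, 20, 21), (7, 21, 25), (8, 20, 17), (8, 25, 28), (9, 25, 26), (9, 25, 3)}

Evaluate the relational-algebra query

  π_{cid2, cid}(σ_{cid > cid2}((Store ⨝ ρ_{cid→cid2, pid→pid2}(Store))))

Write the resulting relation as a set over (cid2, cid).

{(10, 19), (7, 12), (8, 10), (8, 19), (8, 9), (9, 10)}

ρ[cid→cid2, pid→pid2]: schema becomes (cid2, sid, pid2); tuples unchanged.
Store ⋈ ρ_{cid→cid2, pid→pid2}(Store) (natural join on sid): {(10, 20, 33, 10, 33), (10, 20, 33, 19, 21), (10, 20, 33, 8, 17), (10, 25, 30, 10, 30), (10, 25, 30, 8, 28), (10, 25, 30, 9, 26), (10, 25, 30, 9, 3), (12, 21, 37, 12, 37), (12, 21, 37, 7, 25), (19, 20, 21, 10, 33), (19, 20, 21, 19, 21), (19, 20, 21, 8, 17), (7, 21, 25, 12, 37), (7, 21, 25, 7, 25), (8, 20, 17, 10, 33), (8, 20, 17, 19, 21), (8, 20, 17, 8, 17), (8, 25, 28, 10, 30), (8, 25, 28, 8, 28), (8, 25, 28, 9, 26), (8, 25, 28, 9, 3), (9, 25, 26, 10, 30), (9, 25, 26, 8, 28), (9, 25, 26, 9, 26), (9, 25, 26, 9, 3), (9, 25, 3, 10, 30), (9, 25, 3, 8, 28), (9, 25, 3, 9, 26), (9, 25, 3, 9, 3)}
σ[cid > cid2]: keep tuples satisfying cid > cid2 → {(10, 20, 33, 8, 17), (10, 25, 30, 8, 28), (10, 25, 30, 9, 26), (10, 25, 30, 9, 3), (12, 21, 37, 7, 25), (19, 20, 21, 10, 33), (19, 20, 21, 8, 17), (9, 25, 26, 8, 28), (9, 25, 3, 8, 28)}
Projecting to cid2, cid (3 duplicate(s) eliminated): {(10, 19), (7, 12), (8, 10), (8, 19), (8, 9), (9, 10)}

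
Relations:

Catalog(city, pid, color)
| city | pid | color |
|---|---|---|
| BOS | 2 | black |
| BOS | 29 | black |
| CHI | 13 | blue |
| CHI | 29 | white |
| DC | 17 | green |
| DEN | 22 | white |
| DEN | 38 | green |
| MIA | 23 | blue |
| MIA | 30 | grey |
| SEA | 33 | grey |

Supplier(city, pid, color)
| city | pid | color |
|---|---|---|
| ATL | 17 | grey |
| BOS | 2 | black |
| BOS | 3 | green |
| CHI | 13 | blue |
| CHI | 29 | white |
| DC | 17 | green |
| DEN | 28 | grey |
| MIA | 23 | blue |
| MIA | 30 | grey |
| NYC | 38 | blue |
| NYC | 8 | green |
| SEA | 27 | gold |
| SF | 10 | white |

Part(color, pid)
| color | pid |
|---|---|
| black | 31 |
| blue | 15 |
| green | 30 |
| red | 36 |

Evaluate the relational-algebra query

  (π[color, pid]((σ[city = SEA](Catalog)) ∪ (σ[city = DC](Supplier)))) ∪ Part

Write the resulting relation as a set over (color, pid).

{(black, 31), (blue, 15), (green, 17), (green, 30), (grey, 33), (red, 36)}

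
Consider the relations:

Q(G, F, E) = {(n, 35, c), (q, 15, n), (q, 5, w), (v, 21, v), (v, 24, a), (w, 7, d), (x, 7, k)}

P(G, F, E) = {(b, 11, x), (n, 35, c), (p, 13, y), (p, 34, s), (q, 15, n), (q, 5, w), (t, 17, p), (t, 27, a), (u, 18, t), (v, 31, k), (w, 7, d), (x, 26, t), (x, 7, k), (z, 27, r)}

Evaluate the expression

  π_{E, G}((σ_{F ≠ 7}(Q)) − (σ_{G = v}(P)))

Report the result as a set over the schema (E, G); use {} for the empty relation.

{(a, v), (c, n), (n, q), (v, v), (w, q)}

Selection F ≠ 7: {(n, 35, c), (q, 15, n), (q, 5, w), (v, 21, v), (v, 24, a)}
Selection G = v: {(v, 31, k)}
Difference: {(n, 35, c), (q, 15, n), (q, 5, w), (v, 21, v), (v, 24, a)} with {(v, 31, k)} → {(n, 35, c), (q, 15, n), (q, 5, w), (v, 21, v), (v, 24, a)}
Projecting to E, G: {(a, v), (c, n), (n, q), (v, v), (w, q)}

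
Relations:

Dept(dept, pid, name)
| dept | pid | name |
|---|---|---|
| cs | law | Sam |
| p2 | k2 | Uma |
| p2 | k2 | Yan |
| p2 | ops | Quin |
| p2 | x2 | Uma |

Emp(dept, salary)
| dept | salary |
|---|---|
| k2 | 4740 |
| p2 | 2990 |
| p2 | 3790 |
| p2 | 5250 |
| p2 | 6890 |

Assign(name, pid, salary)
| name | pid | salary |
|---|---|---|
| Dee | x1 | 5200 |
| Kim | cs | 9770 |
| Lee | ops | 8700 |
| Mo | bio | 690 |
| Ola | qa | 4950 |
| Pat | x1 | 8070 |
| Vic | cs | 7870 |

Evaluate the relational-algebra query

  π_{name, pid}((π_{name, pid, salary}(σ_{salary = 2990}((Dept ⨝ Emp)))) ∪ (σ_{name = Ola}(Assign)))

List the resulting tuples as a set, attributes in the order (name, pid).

Natural join on dept: {(p2, k2, Uma, 2990), (p2, k2, Uma, 3790), (p2, k2, Uma, 5250), (p2, k2, Uma, 6890), (p2, k2, Yan, 2990), (p2, k2, Yan, 3790), (p2, k2, Yan, 5250), (p2, k2, Yan, 6890), (p2, ops, Quin, 2990), (p2, ops, Quin, 3790), (p2, ops, Quin, 5250), (p2, ops, Quin, 6890), (p2, x2, Uma, 2990), (p2, x2, Uma, 3790), (p2, x2, Uma, 5250), (p2, x2, Uma, 6890)}
Filtering on salary = 2990 leaves {(p2, k2, Uma, 2990), (p2, k2, Yan, 2990), (p2, ops, Quin, 2990), (p2, x2, Uma, 2990)}.
Keep only column(s) name, pid, salary: {(Quin, ops, 2990), (Uma, k2, 2990), (Uma, x2, 2990), (Yan, k2, 2990)}
Filtering on name = Ola leaves {(Ola, qa, 4950)}.
Taking the union: {(Ola, qa, 4950), (Quin, ops, 2990), (Uma, k2, 2990), (Uma, x2, 2990), (Yan, k2, 2990)}
Keep only column(s) name, pid: {(Ola, qa), (Quin, ops), (Uma, k2), (Uma, x2), (Yan, k2)}

{(Ola, qa), (Quin, ops), (Uma, k2), (Uma, x2), (Yan, k2)}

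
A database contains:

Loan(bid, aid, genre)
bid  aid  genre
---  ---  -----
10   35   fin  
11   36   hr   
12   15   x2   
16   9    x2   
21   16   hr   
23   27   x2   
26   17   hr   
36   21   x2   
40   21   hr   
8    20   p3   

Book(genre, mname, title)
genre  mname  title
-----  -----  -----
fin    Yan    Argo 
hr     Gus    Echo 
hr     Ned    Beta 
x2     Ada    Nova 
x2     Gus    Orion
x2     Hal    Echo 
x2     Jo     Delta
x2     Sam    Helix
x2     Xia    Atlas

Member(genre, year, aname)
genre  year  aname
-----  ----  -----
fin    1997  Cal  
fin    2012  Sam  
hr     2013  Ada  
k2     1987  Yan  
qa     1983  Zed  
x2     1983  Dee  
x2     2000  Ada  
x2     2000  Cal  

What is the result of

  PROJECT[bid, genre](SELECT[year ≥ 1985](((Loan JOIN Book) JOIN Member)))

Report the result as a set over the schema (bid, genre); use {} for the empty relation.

{(10, fin), (11, hr), (12, x2), (16, x2), (21, hr), (23, x2), (26, hr), (36, x2), (40, hr)}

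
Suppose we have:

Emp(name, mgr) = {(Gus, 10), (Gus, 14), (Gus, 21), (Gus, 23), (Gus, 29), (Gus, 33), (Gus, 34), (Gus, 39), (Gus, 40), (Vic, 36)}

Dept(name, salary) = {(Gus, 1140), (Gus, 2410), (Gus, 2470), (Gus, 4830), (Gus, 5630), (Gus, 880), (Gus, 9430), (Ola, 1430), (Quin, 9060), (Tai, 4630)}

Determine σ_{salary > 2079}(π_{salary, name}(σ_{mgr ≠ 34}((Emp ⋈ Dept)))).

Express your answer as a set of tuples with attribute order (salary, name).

Joining Emp and Dept on name yields {(Gus, 10, 1140), (Gus, 10, 2410), (Gus, 10, 2470), (Gus, 10, 4830), (Gus, 10, 5630), (Gus, 10, 880), (Gus, 10, 9430), (Gus, 14, 1140), (Gus, 14, 2410), (Gus, 14, 2470), (Gus, 14, 4830), (Gus, 14, 5630), (Gus, 14, 880), (Gus, 14, 9430), (Gus, 21, 1140), (Gus, 21, 2410), (Gus, 21, 2470), (Gus, 21, 4830), (Gus, 21, 5630), (Gus, 21, 880), (Gus, 21, 9430), (Gus, 23, 1140), (Gus, 23, 2410), (Gus, 23, 2470), (Gus, 23, 4830), (Gus, 23, 5630), (Gus, 23, 880), (Gus, 23, 9430), (Gus, 29, 1140), (Gus, 29, 2410), (Gus, 29, 2470), (Gus, 29, 4830), (Gus, 29, 5630), (Gus, 29, 880), (Gus, 29, 9430), (Gus, 33, 1140), (Gus, 33, 2410), (Gus, 33, 2470), (Gus, 33, 4830), (Gus, 33, 5630), (Gus, 33, 880), (Gus, 33, 9430), (Gus, 34, 1140), (Gus, 34, 2410), (Gus, 34, 2470), (Gus, 34, 4830), (Gus, 34, 5630), (Gus, 34, 880), (Gus, 34, 9430), (Gus, 39, 1140), (Gus, 39, 2410), (Gus, 39, 2470), (Gus, 39, 4830), (Gus, 39, 5630), (Gus, 39, 880), (Gus, 39, 9430), (Gus, 40, 1140), (Gus, 40, 2410), (Gus, 40, 2470), (Gus, 40, 4830), (Gus, 40, 5630), (Gus, 40, 880), (Gus, 40, 9430)}.
Selection mgr ≠ 34: {(Gus, 10, 1140), (Gus, 10, 2410), (Gus, 10, 2470), (Gus, 10, 4830), (Gus, 10, 5630), (Gus, 10, 880), (Gus, 10, 9430), (Gus, 14, 1140), (Gus, 14, 2410), (Gus, 14, 2470), (Gus, 14, 4830), (Gus, 14, 5630), (Gus, 14, 880), (Gus, 14, 9430), (Gus, 21, 1140), (Gus, 21, 2410), (Gus, 21, 2470), (Gus, 21, 4830), (Gus, 21, 5630), (Gus, 21, 880), (Gus, 21, 9430), (Gus, 23, 1140), (Gus, 23, 2410), (Gus, 23, 2470), (Gus, 23, 4830), (Gus, 23, 5630), (Gus, 23, 880), (Gus, 23, 9430), (Gus, 29, 1140), (Gus, 29, 2410), (Gus, 29, 2470), (Gus, 29, 4830), (Gus, 29, 5630), (Gus, 29, 880), (Gus, 29, 9430), (Gus, 33, 1140), (Gus, 33, 2410), (Gus, 33, 2470), (Gus, 33, 4830), (Gus, 33, 5630), (Gus, 33, 880), (Gus, 33, 9430), (Gus, 39, 1140), (Gus, 39, 2410), (Gus, 39, 2470), (Gus, 39, 4830), (Gus, 39, 5630), (Gus, 39, 880), (Gus, 39, 9430), (Gus, 40, 1140), (Gus, 40, 2410), (Gus, 40, 2470), (Gus, 40, 4830), (Gus, 40, 5630), (Gus, 40, 880), (Gus, 40, 9430)}
π[salary, name]: project onto (salary, name) (49 duplicate(s) eliminated) → {(1140, Gus), (2410, Gus), (2470, Gus), (4830, Gus), (5630, Gus), (880, Gus), (9430, Gus)}
Selection salary > 2079: {(2410, Gus), (2470, Gus), (4830, Gus), (5630, Gus), (9430, Gus)}

{(2410, Gus), (2470, Gus), (4830, Gus), (5630, Gus), (9430, Gus)}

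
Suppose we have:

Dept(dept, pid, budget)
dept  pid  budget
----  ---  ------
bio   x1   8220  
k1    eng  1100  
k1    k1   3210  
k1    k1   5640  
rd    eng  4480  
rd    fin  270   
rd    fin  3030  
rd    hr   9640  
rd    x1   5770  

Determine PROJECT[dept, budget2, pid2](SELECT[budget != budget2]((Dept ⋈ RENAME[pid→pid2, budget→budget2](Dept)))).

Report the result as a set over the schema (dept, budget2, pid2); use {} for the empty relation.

ρ[pid→pid2, budget→budget2]: schema becomes (dept, pid2, budget2); tuples unchanged.
Joining Dept and RENAME[pid→pid2, budget→budget2](Dept) on dept yields {(bio, x1, 8220, x1, 8220), (k1, eng, 1100, eng, 1100), (k1, eng, 1100, k1, 3210), (k1, eng, 1100, k1, 5640), (k1, k1, 3210, eng, 1100), (k1, k1, 3210, k1, 3210), (k1, k1, 3210, k1, 5640), (k1, k1, 5640, eng, 1100), (k1, k1, 5640, k1, 3210), (k1, k1, 5640, k1, 5640), (rd, eng, 4480, eng, 4480), (rd, eng, 4480, fin, 270), (rd, eng, 4480, fin, 3030), (rd, eng, 4480, hr, 9640), (rd, eng, 4480, x1, 5770), (rd, fin, 270, eng, 4480), (rd, fin, 270, fin, 270), (rd, fin, 270, fin, 3030), (rd, fin, 270, hr, 9640), (rd, fin, 270, x1, 5770), (rd, fin, 3030, eng, 4480), (rd, fin, 3030, fin, 270), (rd, fin, 3030, fin, 3030), (rd, fin, 3030, hr, 9640), (rd, fin, 3030, x1, 5770), (rd, hr, 9640, eng, 4480), (rd, hr, 9640, fin, 270), (rd, hr, 9640, fin, 3030), (rd, hr, 9640, hr, 9640), (rd, hr, 9640, x1, 5770), (rd, x1, 5770, eng, 4480), (rd, x1, 5770, fin, 270), (rd, x1, 5770, fin, 3030), (rd, x1, 5770, hr, 9640), (rd, x1, 5770, x1, 5770)}.
Apply σ_{budget != budget2}; surviving tuples: {(k1, eng, 1100, k1, 3210), (k1, eng, 1100, k1, 5640), (k1, k1, 3210, eng, 1100), (k1, k1, 3210, k1, 5640), (k1, k1, 5640, eng, 1100), (k1, k1, 5640, k1, 3210), (rd, eng, 4480, fin, 270), (rd, eng, 4480, fin, 3030), (rd, eng, 4480, hr, 9640), (rd, eng, 4480, x1, 5770), (rd, fin, 270, eng, 4480), (rd, fin, 270, fin, 3030), (rd, fin, 270, hr, 9640), (rd, fin, 270, x1, 5770), (rd, fin, 3030, eng, 4480), (rd, fin, 3030, fin, 270), (rd, fin, 3030, hr, 9640), (rd, fin, 3030, x1, 5770), (rd, hr, 9640, eng, 4480), (rd, hr, 9640, fin, 270), (rd, hr, 9640, fin, 3030), (rd, hr, 9640, x1, 5770), (rd, x1, 5770, eng, 4480), (rd, x1, 5770, fin, 270), (rd, x1, 5770, fin, 3030), (rd, x1, 5770, hr, 9640)}
Keep only column(s) dept, budget2, pid2 (18 duplicate(s) eliminated): {(k1, 1100, eng), (k1, 3210, k1), (k1, 5640, k1), (rd, 270, fin), (rd, 3030, fin), (rd, 4480, eng), (rd, 5770, x1), (rd, 9640, hr)}

{(k1, 1100, eng), (k1, 3210, k1), (k1, 5640, k1), (rd, 270, fin), (rd, 3030, fin), (rd, 4480, eng), (rd, 5770, x1), (rd, 9640, hr)}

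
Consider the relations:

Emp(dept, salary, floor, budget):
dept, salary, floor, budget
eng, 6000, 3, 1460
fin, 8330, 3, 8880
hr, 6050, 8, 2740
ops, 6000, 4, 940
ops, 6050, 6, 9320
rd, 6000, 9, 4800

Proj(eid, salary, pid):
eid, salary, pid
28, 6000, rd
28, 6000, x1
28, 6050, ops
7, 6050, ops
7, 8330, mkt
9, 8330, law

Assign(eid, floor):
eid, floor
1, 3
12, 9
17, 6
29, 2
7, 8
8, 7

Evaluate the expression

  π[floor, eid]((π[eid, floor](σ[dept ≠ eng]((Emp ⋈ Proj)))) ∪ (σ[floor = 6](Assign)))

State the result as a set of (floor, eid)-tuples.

{(3, 7), (3, 9), (4, 28), (6, 17), (6, 28), (6, 7), (8, 28), (8, 7), (9, 28)}

Joining Emp and Proj on salary yields {(eng, 6000, 3, 1460, 28, rd), (eng, 6000, 3, 1460, 28, x1), (fin, 8330, 3, 8880, 7, mkt), (fin, 8330, 3, 8880, 9, law), (hr, 6050, 8, 2740, 28, ops), (hr, 6050, 8, 2740, 7, ops), (ops, 6000, 4, 940, 28, rd), (ops, 6000, 4, 940, 28, x1), (ops, 6050, 6, 9320, 28, ops), (ops, 6050, 6, 9320, 7, ops), (rd, 6000, 9, 4800, 28, rd), (rd, 6000, 9, 4800, 28, x1)}.
Selection dept ≠ eng: {(fin, 8330, 3, 8880, 7, mkt), (fin, 8330, 3, 8880, 9, law), (hr, 6050, 8, 2740, 28, ops), (hr, 6050, 8, 2740, 7, ops), (ops, 6000, 4, 940, 28, rd), (ops, 6000, 4, 940, 28, x1), (ops, 6050, 6, 9320, 28, ops), (ops, 6050, 6, 9320, 7, ops), (rd, 6000, 9, 4800, 28, rd), (rd, 6000, 9, 4800, 28, x1)}
Projecting to eid, floor (2 duplicate(s) eliminated): {(28, 4), (28, 6), (28, 8), (28, 9), (7, 3), (7, 6), (7, 8), (9, 3)}
Selection floor = 6: {(17, 6)}
Taking the union: {(17, 6), (28, 4), (28, 6), (28, 8), (28, 9), (7, 3), (7, 6), (7, 8), (9, 3)}
Projecting to floor, eid: {(3, 7), (3, 9), (4, 28), (6, 17), (6, 28), (6, 7), (8, 28), (8, 7), (9, 28)}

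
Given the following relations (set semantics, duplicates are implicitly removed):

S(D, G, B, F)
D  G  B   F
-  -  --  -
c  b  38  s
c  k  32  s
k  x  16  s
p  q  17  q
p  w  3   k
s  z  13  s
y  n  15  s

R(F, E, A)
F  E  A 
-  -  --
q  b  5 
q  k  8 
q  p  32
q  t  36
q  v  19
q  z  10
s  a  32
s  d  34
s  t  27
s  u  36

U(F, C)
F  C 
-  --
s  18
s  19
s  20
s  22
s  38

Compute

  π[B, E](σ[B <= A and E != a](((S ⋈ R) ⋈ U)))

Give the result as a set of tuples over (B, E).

{(13, d), (13, t), (13, u), (15, d), (15, t), (15, u), (16, d), (16, t), (16, u), (32, d), (32, u)}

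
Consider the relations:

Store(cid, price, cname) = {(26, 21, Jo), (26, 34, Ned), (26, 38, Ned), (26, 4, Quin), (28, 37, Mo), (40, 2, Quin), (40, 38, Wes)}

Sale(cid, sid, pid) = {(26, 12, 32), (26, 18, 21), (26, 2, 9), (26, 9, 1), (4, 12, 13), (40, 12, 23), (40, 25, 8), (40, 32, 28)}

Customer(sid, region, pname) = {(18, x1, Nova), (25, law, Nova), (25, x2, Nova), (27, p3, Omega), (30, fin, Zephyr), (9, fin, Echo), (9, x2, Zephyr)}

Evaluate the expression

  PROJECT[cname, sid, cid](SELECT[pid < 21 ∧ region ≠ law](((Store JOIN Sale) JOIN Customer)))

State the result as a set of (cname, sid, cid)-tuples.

{(Jo, 9, 26), (Ned, 9, 26), (Quin, 25, 40), (Quin, 9, 26), (Wes, 25, 40)}

Natural join on cid: {(26, 21, Jo, 12, 32), (26, 21, Jo, 18, 21), (26, 21, Jo, 2, 9), (26, 21, Jo, 9, 1), (26, 34, Ned, 12, 32), (26, 34, Ned, 18, 21), (26, 34, Ned, 2, 9), (26, 34, Ned, 9, 1), (26, 38, Ned, 12, 32), (26, 38, Ned, 18, 21), (26, 38, Ned, 2, 9), (26, 38, Ned, 9, 1), (26, 4, Quin, 12, 32), (26, 4, Quin, 18, 21), (26, 4, Quin, 2, 9), (26, 4, Quin, 9, 1), (40, 2, Quin, 12, 23), (40, 2, Quin, 25, 8), (40, 2, Quin, 32, 28), (40, 38, Wes, 12, 23), (40, 38, Wes, 25, 8), (40, 38, Wes, 32, 28)}
Natural join on sid: {(26, 21, Jo, 18, 21, x1, Nova), (26, 21, Jo, 9, 1, fin, Echo), (26, 21, Jo, 9, 1, x2, Zephyr), (26, 34, Ned, 18, 21, x1, Nova), (26, 34, Ned, 9, 1, fin, Echo), (26, 34, Ned, 9, 1, x2, Zephyr), (26, 38, Ned, 18, 21, x1, Nova), (26, 38, Ned, 9, 1, fin, Echo), (26, 38, Ned, 9, 1, x2, Zephyr), (26, 4, Quin, 18, 21, x1, Nova), (26, 4, Quin, 9, 1, fin, Echo), (26, 4, Quin, 9, 1, x2, Zephyr), (40, 2, Quin, 25, 8, law, Nova), (40, 2, Quin, 25, 8, x2, Nova), (40, 38, Wes, 25, 8, law, Nova), (40, 38, Wes, 25, 8, x2, Nova)}
Apply σ_{pid < 21 ∧ region ≠ law}; surviving tuples: {(26, 21, Jo, 9, 1, fin, Echo), (26, 21, Jo, 9, 1, x2, Zephyr), (26, 34, Ned, 9, 1, fin, Echo), (26, 34, Ned, 9, 1, x2, Zephyr), (26, 38, Ned, 9, 1, fin, Echo), (26, 38, Ned, 9, 1, x2, Zephyr), (26, 4, Quin, 9, 1, fin, Echo), (26, 4, Quin, 9, 1, x2, Zephyr), (40, 2, Quin, 25, 8, x2, Nova), (40, 38, Wes, 25, 8, x2, Nova)}
π[cname, sid, cid]: project onto (cname, sid, cid) (5 duplicate(s) eliminated) → {(Jo, 9, 26), (Ned, 9, 26), (Quin, 25, 40), (Quin, 9, 26), (Wes, 25, 40)}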